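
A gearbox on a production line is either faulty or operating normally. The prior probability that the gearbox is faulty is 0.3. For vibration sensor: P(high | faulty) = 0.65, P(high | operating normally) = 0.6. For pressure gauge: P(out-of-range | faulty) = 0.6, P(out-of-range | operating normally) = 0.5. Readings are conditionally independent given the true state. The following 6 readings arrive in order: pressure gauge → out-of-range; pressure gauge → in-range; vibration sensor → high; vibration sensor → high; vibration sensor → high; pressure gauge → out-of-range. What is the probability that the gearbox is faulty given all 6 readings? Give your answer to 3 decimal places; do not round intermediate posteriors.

0.386

After pressure gauge='out-of-range': P(faulty) = 0.6·0.3000 / (0.6·0.3000 + 0.5·0.7000) ≈ 0.3396
After pressure gauge='in-range': P(faulty) = 0.4·0.3396 / (0.4·0.3396 + 0.5·0.6604) ≈ 0.2915
After vibration sensor='high': P(faulty) = 0.65·0.2915 / (0.65·0.2915 + 0.6·0.7085) ≈ 0.3083
After vibration sensor='high': P(faulty) = 0.65·0.3083 / (0.65·0.3083 + 0.6·0.6917) ≈ 0.3256
After vibration sensor='high': P(faulty) = 0.65·0.3256 / (0.65·0.3256 + 0.6·0.6744) ≈ 0.3434
After pressure gauge='out-of-range': P(faulty) = 0.6·0.3434 / (0.6·0.3434 + 0.5·0.6566) ≈ 0.3856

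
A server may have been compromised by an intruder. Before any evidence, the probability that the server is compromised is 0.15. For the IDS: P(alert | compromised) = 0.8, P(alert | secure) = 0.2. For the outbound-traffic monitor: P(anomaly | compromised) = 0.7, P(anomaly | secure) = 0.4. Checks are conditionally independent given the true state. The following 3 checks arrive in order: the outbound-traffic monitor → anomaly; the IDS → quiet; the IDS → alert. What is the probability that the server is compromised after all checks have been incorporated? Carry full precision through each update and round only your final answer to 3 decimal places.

0.236

After the outbound-traffic monitor='anomaly': P(compromised) = 0.7·0.1500 / (0.7·0.1500 + 0.4·0.8500) ≈ 0.2360
After the IDS='quiet': P(compromised) = 0.2·0.2360 / (0.2·0.2360 + 0.8·0.7640) ≈ 0.0717
After the IDS='alert': P(compromised) = 0.8·0.0717 / (0.8·0.0717 + 0.2·0.9283) ≈ 0.2360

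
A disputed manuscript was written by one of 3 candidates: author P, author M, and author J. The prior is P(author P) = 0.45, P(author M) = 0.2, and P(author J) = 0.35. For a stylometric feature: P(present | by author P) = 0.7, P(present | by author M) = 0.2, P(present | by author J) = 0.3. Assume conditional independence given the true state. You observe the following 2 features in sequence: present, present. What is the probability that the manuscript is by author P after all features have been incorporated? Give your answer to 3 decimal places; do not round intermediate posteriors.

Each posterior becomes the prior for the next update.
After 'present': normaliser = 0.7·0.4500 + 0.2·0.2000 + 0.3·0.3500; P(author P) ≈ 0.6848, P(author M) ≈ 0.0870, P(author J) ≈ 0.2283
After 'present': normaliser = 0.7·0.6848 + 0.2·0.0870 + 0.3·0.2283; P(author P) ≈ 0.8481, P(author M) ≈ 0.0308, P(author J) ≈ 0.1212

0.848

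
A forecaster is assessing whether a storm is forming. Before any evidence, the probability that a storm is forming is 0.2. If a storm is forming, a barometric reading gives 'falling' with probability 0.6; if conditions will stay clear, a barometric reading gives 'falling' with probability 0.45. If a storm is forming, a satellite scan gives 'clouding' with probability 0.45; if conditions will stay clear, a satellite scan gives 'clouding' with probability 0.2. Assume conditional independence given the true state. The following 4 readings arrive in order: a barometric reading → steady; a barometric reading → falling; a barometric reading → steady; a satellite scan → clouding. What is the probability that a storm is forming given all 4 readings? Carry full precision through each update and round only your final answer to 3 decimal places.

0.284

Apply Bayes' rule sequentially, carrying P(storm) forward.
After a barometric reading='steady': P(storm) = 0.4·0.2000 / (0.4·0.2000 + 0.55·0.8000) ≈ 0.1538
After a barometric reading='falling': P(storm) = 0.6·0.1538 / (0.6·0.1538 + 0.45·0.8462) ≈ 0.1951
After a barometric reading='steady': P(storm) = 0.4·0.1951 / (0.4·0.1951 + 0.55·0.8049) ≈ 0.1499
After a satellite scan='clouding': P(storm) = 0.45·0.1499 / (0.45·0.1499 + 0.2·0.8501) ≈ 0.2840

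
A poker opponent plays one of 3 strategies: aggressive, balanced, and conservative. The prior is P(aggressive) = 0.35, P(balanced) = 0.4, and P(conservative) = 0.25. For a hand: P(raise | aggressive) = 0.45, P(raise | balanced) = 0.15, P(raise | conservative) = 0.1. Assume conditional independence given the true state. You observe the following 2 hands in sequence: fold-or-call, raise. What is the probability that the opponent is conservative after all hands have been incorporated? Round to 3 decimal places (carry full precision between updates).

0.141

Each posterior becomes the prior for the next update.
After 'fold-or-call': normaliser = 0.55·0.3500 + 0.85·0.4000 + 0.9·0.2500; P(aggressive) ≈ 0.2541, P(balanced) ≈ 0.4488, P(conservative) ≈ 0.2970
After 'raise': normaliser = 0.45·0.2541 + 0.15·0.4488 + 0.1·0.2970; P(aggressive) ≈ 0.5410, P(balanced) ≈ 0.3185, P(conservative) ≈ 0.1405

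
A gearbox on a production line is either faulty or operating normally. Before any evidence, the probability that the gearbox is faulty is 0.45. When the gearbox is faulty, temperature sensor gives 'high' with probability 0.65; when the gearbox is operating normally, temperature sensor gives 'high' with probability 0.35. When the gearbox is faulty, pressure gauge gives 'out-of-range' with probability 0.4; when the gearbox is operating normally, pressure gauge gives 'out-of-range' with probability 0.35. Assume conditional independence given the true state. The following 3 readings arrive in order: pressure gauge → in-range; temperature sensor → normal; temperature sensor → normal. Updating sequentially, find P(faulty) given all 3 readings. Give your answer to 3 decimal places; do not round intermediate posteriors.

After pressure gauge='in-range': P(faulty) = 0.6·0.4500 / (0.6·0.4500 + 0.65·0.5500) ≈ 0.4303
After temperature sensor='normal': P(faulty) = 0.35·0.4303 / (0.35·0.4303 + 0.65·0.5697) ≈ 0.2891
After temperature sensor='normal': P(faulty) = 0.35·0.2891 / (0.35·0.2891 + 0.65·0.7109) ≈ 0.1796

0.180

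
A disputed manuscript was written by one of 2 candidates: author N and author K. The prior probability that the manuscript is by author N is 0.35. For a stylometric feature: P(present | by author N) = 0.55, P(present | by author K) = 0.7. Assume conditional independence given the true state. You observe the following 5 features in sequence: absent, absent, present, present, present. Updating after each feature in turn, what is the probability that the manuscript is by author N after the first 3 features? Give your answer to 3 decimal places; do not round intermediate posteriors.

0.488

Each posterior becomes the prior for the next update.
After 'absent': P(author N) = 0.45·0.3500 / (0.45·0.3500 + 0.3·0.6500) ≈ 0.4468
After 'absent': P(author N) = 0.45·0.4468 / (0.45·0.4468 + 0.3·0.5532) ≈ 0.5478
After 'present': P(author N) = 0.55·0.5478 / (0.55·0.5478 + 0.7·0.4522) ≈ 0.4877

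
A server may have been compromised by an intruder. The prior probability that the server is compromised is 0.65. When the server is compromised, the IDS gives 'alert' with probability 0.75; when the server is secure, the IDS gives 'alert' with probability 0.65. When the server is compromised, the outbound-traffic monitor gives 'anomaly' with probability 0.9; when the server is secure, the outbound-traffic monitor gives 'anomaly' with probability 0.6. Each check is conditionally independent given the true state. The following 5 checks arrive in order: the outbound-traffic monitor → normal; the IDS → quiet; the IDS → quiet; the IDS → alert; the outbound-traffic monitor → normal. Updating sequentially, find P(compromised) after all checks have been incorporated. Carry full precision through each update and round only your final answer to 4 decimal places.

0.0640

Apply Bayes' rule sequentially, carrying P(compromised) forward.
After the outbound-traffic monitor='normal': P(compromised) = 0.1·0.6500 / (0.1·0.6500 + 0.4·0.3500) ≈ 0.3171
After the IDS='quiet': P(compromised) = 0.25·0.3171 / (0.25·0.3171 + 0.35·0.6829) ≈ 0.2490
After the IDS='quiet': P(compromised) = 0.25·0.2490 / (0.25·0.2490 + 0.35·0.7510) ≈ 0.1915
After the IDS='alert': P(compromised) = 0.75·0.1915 / (0.75·0.1915 + 0.65·0.8085) ≈ 0.2147
After the outbound-traffic monitor='normal': P(compromised) = 0.1·0.2147 / (0.1·0.2147 + 0.4·0.7853) ≈ 0.0640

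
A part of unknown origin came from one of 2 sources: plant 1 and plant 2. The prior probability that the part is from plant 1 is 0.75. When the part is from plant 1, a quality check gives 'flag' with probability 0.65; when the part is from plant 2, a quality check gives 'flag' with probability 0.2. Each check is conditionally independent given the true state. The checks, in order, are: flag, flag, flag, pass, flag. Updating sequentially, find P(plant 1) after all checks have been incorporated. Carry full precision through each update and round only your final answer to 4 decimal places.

0.9932

Each posterior becomes the prior for the next update.
After 'flag': P(plant 1) = 0.65·0.7500 / (0.65·0.7500 + 0.2·0.2500) ≈ 0.9070
After 'flag': P(plant 1) = 0.65·0.9070 / (0.65·0.9070 + 0.2·0.0930) ≈ 0.9694
After 'flag': P(plant 1) = 0.65·0.9694 / (0.65·0.9694 + 0.2·0.0306) ≈ 0.9904
After 'pass': P(plant 1) = 0.35·0.9904 / (0.35·0.9904 + 0.8·0.0096) ≈ 0.9783
After 'flag': P(plant 1) = 0.65·0.9783 / (0.65·0.9783 + 0.2·0.0217) ≈ 0.9932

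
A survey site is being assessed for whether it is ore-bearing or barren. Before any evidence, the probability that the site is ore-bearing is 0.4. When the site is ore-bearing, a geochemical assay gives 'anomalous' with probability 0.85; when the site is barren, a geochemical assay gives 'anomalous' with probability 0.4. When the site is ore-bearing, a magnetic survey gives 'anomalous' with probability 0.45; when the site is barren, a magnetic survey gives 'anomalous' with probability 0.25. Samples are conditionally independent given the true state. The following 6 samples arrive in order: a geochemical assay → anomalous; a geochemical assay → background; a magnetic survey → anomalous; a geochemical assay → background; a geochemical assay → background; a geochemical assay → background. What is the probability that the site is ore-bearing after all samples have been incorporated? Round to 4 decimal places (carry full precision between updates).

After a geochemical assay='anomalous': P(ore) = 0.85·0.4000 / (0.85·0.4000 + 0.4·0.6000) ≈ 0.5862
After a geochemical assay='background': P(ore) = 0.15·0.5862 / (0.15·0.5862 + 0.6·0.4138) ≈ 0.2615
After a magnetic survey='anomalous': P(ore) = 0.45·0.2615 / (0.45·0.2615 + 0.25·0.7385) ≈ 0.3893
After a geochemical assay='background': P(ore) = 0.15·0.3893 / (0.15·0.3893 + 0.6·0.6107) ≈ 0.1375
After a geochemical assay='background': P(ore) = 0.15·0.1375 / (0.15·0.1375 + 0.6·0.8625) ≈ 0.0383
After a geochemical assay='background': P(ore) = 0.15·0.0383 / (0.15·0.0383 + 0.6·0.9617) ≈ 0.0099

0.0099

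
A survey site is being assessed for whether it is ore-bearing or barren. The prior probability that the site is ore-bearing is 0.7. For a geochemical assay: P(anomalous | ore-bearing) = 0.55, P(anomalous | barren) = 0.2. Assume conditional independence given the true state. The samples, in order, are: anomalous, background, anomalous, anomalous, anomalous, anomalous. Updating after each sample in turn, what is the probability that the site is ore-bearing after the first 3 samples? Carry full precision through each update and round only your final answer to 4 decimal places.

Each posterior becomes the prior for the next update.
After 'anomalous': P(ore) = 0.55·0.7000 / (0.55·0.7000 + 0.2·0.3000) ≈ 0.8652
After 'background': P(ore) = 0.45·0.8652 / (0.45·0.8652 + 0.8·0.1348) ≈ 0.7831
After 'anomalous': P(ore) = 0.55·0.7831 / (0.55·0.7831 + 0.2·0.2169) ≈ 0.9085

0.9085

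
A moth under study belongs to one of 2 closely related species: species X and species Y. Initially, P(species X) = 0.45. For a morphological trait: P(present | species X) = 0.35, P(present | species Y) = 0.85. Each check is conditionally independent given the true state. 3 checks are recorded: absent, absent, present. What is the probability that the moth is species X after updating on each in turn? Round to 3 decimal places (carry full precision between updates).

0.864

Each posterior becomes the prior for the next update.
After 'absent': P(species X) = 0.65·0.4500 / (0.65·0.4500 + 0.15·0.5500) ≈ 0.7800
After 'absent': P(species X) = 0.65·0.7800 / (0.65·0.7800 + 0.15·0.2200) ≈ 0.9389
After 'present': P(species X) = 0.35·0.9389 / (0.35·0.9389 + 0.85·0.0611) ≈ 0.8635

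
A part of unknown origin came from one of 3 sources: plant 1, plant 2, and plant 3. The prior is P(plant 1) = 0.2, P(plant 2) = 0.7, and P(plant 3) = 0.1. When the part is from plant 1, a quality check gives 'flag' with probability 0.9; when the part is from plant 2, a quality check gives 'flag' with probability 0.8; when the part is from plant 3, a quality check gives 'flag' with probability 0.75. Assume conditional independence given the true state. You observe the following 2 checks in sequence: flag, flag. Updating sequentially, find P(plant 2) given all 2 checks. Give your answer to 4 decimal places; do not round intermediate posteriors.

0.6724

Each posterior becomes the prior for the next update.
After 'flag': normaliser = 0.9·0.2000 + 0.8·0.7000 + 0.75·0.1000; P(plant 1) ≈ 0.2209, P(plant 2) ≈ 0.6871, P(plant 3) ≈ 0.0920
After 'flag': normaliser = 0.9·0.2209 + 0.8·0.6871 + 0.75·0.0920; P(plant 1) ≈ 0.2432, P(plant 2) ≈ 0.6724, P(plant 3) ≈ 0.0844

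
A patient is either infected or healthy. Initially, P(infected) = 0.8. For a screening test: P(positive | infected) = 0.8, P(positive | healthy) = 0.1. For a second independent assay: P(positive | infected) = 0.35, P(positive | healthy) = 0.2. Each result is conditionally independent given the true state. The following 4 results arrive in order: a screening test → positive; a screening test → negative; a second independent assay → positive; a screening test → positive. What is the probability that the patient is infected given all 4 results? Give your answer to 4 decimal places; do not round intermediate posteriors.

0.9901

After a screening test='positive': P(infected) = 0.8·0.8000 / (0.8·0.8000 + 0.1·0.2000) ≈ 0.9697
After a screening test='negative': P(infected) = 0.2·0.9697 / (0.2·0.9697 + 0.9·0.0303) ≈ 0.8767
After a second independent assay='positive': P(infected) = 0.35·0.8767 / (0.35·0.8767 + 0.2·0.1233) ≈ 0.9256
After a screening test='positive': P(infected) = 0.8·0.9256 / (0.8·0.9256 + 0.1·0.0744) ≈ 0.9901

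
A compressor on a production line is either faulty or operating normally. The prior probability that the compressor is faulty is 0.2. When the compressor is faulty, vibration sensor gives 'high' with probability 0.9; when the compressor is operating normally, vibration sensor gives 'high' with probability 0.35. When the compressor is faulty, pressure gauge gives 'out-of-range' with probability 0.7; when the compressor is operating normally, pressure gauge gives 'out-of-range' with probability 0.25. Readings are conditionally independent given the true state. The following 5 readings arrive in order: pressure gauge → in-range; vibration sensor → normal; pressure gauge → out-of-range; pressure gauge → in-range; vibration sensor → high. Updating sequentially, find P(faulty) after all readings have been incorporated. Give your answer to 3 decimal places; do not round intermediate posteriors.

After pressure gauge='in-range': P(faulty) = 0.3·0.2000 / (0.3·0.2000 + 0.75·0.8000) ≈ 0.0909
After vibration sensor='normal': P(faulty) = 0.1·0.0909 / (0.1·0.0909 + 0.65·0.9091) ≈ 0.0152
After pressure gauge='out-of-range': P(faulty) = 0.7·0.0152 / (0.7·0.0152 + 0.25·0.9848) ≈ 0.0413
After pressure gauge='in-range': P(faulty) = 0.3·0.0413 / (0.3·0.0413 + 0.75·0.9587) ≈ 0.0169
After vibration sensor='high': P(faulty) = 0.9·0.0169 / (0.9·0.0169 + 0.35·0.9831) ≈ 0.0424

0.042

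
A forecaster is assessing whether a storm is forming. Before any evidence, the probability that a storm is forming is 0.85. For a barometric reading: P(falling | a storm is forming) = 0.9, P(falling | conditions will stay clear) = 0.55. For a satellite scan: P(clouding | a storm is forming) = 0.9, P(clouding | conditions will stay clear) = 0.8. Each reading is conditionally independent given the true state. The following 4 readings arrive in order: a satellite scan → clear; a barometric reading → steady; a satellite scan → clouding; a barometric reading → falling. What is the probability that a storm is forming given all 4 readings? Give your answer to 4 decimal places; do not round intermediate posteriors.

After a satellite scan='clear': P(storm) = 0.1·0.8500 / (0.1·0.8500 + 0.2·0.1500) ≈ 0.7391
After a barometric reading='steady': P(storm) = 0.1·0.7391 / (0.1·0.7391 + 0.45·0.2609) ≈ 0.3864
After a satellite scan='clouding': P(storm) = 0.9·0.3864 / (0.9·0.3864 + 0.8·0.6136) ≈ 0.4146
After a barometric reading='falling': P(storm) = 0.9·0.4146 / (0.9·0.4146 + 0.55·0.5854) ≈ 0.5368

0.5368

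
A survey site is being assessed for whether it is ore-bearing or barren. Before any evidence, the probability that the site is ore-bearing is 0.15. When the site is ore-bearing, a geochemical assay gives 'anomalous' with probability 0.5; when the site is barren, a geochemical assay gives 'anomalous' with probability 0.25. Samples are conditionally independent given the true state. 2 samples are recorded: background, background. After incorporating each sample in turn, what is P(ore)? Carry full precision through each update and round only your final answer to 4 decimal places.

Apply Bayes' rule sequentially, carrying P(ore) forward.
After 'background': P(ore) = 0.5·0.1500 / (0.5·0.1500 + 0.75·0.8500) ≈ 0.1053
After 'background': P(ore) = 0.5·0.1053 / (0.5·0.1053 + 0.75·0.8947) ≈ 0.0727

0.0727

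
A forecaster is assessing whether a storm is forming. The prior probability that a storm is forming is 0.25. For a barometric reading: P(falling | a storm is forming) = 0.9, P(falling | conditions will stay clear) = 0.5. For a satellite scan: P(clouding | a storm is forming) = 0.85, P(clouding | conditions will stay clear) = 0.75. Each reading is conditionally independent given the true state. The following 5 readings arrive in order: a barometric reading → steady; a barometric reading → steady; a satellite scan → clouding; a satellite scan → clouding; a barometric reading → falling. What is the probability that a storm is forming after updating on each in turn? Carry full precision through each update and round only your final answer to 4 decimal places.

0.0299

Apply Bayes' rule sequentially, carrying P(storm) forward.
After a barometric reading='steady': P(storm) = 0.1·0.2500 / (0.1·0.2500 + 0.5·0.7500) ≈ 0.0625
After a barometric reading='steady': P(storm) = 0.1·0.0625 / (0.1·0.0625 + 0.5·0.9375) ≈ 0.0132
After a satellite scan='clouding': P(storm) = 0.85·0.0132 / (0.85·0.0132 + 0.75·0.9868) ≈ 0.0149
After a satellite scan='clouding': P(storm) = 0.85·0.0149 / (0.85·0.0149 + 0.75·0.9851) ≈ 0.0168
After a barometric reading='falling': P(storm) = 0.9·0.0168 / (0.9·0.0168 + 0.5·0.9832) ≈ 0.0299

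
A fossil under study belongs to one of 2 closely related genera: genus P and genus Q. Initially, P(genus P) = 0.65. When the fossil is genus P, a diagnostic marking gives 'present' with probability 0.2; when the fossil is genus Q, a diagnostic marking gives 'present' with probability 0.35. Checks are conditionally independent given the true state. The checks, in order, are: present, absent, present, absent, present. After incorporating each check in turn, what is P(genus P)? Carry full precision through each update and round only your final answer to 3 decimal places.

After 'present': P(genus P) = 0.2·0.6500 / (0.2·0.6500 + 0.35·0.3500) ≈ 0.5149
After 'absent': P(genus P) = 0.8·0.5149 / (0.8·0.5149 + 0.65·0.4851) ≈ 0.5664
After 'present': P(genus P) = 0.2·0.5664 / (0.2·0.5664 + 0.35·0.4336) ≈ 0.4274
After 'absent': P(genus P) = 0.8·0.4274 / (0.8·0.4274 + 0.65·0.5726) ≈ 0.4788
After 'present': P(genus P) = 0.2·0.4788 / (0.2·0.4788 + 0.35·0.5212) ≈ 0.3442

0.344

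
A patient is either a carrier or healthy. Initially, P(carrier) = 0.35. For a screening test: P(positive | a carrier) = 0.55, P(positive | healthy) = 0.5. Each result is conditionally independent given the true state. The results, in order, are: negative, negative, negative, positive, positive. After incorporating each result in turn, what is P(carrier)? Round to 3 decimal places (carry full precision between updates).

Apply Bayes' rule sequentially, carrying P(carrier) forward.
After 'negative': P(carrier) = 0.45·0.3500 / (0.45·0.3500 + 0.5·0.6500) ≈ 0.3264
After 'negative': P(carrier) = 0.45·0.3264 / (0.45·0.3264 + 0.5·0.6736) ≈ 0.3037
After 'negative': P(carrier) = 0.45·0.3037 / (0.45·0.3037 + 0.5·0.6963) ≈ 0.2819
After 'positive': P(carrier) = 0.55·0.2819 / (0.55·0.2819 + 0.5·0.7181) ≈ 0.3016
After 'positive': P(carrier) = 0.55·0.3016 / (0.55·0.3016 + 0.5·0.6984) ≈ 0.3220

0.322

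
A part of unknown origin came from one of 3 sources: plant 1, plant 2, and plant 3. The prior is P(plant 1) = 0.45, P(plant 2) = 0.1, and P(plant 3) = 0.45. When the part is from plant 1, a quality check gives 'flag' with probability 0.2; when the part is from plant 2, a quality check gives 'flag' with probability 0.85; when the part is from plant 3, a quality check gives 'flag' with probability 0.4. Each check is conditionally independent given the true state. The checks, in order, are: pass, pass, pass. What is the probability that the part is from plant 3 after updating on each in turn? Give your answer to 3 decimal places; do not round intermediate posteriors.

0.296

Each posterior becomes the prior for the next update.
After 'pass': normaliser = 0.8·0.4500 + 0.15·0.1000 + 0.6·0.4500; P(plant 1) ≈ 0.5581, P(plant 2) ≈ 0.0233, P(plant 3) ≈ 0.4186
After 'pass': normaliser = 0.8·0.5581 + 0.15·0.0233 + 0.6·0.4186; P(plant 1) ≈ 0.6368, P(plant 2) ≈ 0.0050, P(plant 3) ≈ 0.3582
After 'pass': normaliser = 0.8·0.6368 + 0.15·0.0050 + 0.6·0.3582; P(plant 1) ≈ 0.7026, P(plant 2) ≈ 0.0010, P(plant 3) ≈ 0.2964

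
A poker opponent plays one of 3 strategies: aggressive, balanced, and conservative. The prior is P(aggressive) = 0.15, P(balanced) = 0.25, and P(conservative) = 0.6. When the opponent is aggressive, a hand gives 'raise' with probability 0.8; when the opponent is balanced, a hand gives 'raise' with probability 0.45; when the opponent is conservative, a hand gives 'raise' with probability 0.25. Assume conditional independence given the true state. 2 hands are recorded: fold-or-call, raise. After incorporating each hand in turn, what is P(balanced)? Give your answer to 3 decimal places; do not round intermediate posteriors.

0.312

Each posterior becomes the prior for the next update.
After 'fold-or-call': normaliser = 0.2·0.1500 + 0.55·0.2500 + 0.75·0.6000; P(aggressive) ≈ 0.0486, P(balanced) ≈ 0.2227, P(conservative) ≈ 0.7287
After 'raise': normaliser = 0.8·0.0486 + 0.45·0.2227 + 0.25·0.7287; P(aggressive) ≈ 0.1210, P(balanced) ≈ 0.3119, P(conservative) ≈ 0.5671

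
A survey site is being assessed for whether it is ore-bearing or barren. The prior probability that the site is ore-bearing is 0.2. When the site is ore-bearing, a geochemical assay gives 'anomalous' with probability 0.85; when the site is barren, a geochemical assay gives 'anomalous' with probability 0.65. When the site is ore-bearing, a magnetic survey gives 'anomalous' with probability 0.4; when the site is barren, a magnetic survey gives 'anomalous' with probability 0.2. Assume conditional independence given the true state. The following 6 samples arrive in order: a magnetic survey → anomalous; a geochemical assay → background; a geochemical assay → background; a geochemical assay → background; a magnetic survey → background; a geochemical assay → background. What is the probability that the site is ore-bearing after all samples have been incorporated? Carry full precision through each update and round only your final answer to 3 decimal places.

0.012

Each posterior becomes the prior for the next update.
After a magnetic survey='anomalous': P(ore) = 0.4·0.2000 / (0.4·0.2000 + 0.2·0.8000) ≈ 0.3333
After a geochemical assay='background': P(ore) = 0.15·0.3333 / (0.15·0.3333 + 0.35·0.6667) ≈ 0.1765
After a geochemical assay='background': P(ore) = 0.15·0.1765 / (0.15·0.1765 + 0.35·0.8235) ≈ 0.0841
After a geochemical assay='background': P(ore) = 0.15·0.0841 / (0.15·0.0841 + 0.35·0.9159) ≈ 0.0379
After a magnetic survey='background': P(ore) = 0.6·0.0379 / (0.6·0.0379 + 0.8·0.9621) ≈ 0.0287
After a geochemical assay='background': P(ore) = 0.15·0.0287 / (0.15·0.0287 + 0.35·0.9713) ≈ 0.0125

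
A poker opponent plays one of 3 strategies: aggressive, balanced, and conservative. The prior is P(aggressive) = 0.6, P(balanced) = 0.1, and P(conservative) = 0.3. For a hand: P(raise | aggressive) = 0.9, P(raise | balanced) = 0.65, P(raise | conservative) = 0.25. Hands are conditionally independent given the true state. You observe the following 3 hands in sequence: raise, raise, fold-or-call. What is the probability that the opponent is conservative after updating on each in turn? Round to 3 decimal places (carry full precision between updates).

0.182

After 'raise': normaliser = 0.9·0.6000 + 0.65·0.1000 + 0.25·0.3000; P(aggressive) ≈ 0.7941, P(balanced) ≈ 0.0956, P(conservative) ≈ 0.1103
After 'raise': normaliser = 0.9·0.7941 + 0.65·0.0956 + 0.25·0.1103; P(aggressive) ≈ 0.8885, P(balanced) ≈ 0.0772, P(conservative) ≈ 0.0343
After 'fold-or-call': normaliser = 0.1·0.8885 + 0.35·0.0772 + 0.75·0.0343; P(aggressive) ≈ 0.6275, P(balanced) ≈ 0.1909, P(conservative) ≈ 0.1816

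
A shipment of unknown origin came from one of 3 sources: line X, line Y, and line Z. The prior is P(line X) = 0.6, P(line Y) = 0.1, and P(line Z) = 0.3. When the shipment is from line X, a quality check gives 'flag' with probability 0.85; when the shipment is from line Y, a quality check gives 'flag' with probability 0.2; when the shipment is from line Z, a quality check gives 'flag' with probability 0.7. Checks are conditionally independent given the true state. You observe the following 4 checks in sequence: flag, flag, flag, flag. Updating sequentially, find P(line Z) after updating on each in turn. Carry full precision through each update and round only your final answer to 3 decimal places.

Each posterior becomes the prior for the next update.
After 'flag': normaliser = 0.85·0.6000 + 0.2·0.1000 + 0.7·0.3000; P(line X) ≈ 0.6892, P(line Y) ≈ 0.0270, P(line Z) ≈ 0.2838
After 'flag': normaliser = 0.85·0.6892 + 0.2·0.0270 + 0.7·0.2838; P(line X) ≈ 0.7417, P(line Y) ≈ 0.0068, P(line Z) ≈ 0.2515
After 'flag': normaliser = 0.85·0.7417 + 0.2·0.0068 + 0.7·0.2515; P(line X) ≈ 0.7804, P(line Y) ≈ 0.0017, P(line Z) ≈ 0.2179
After 'flag': normaliser = 0.85·0.7804 + 0.2·0.0017 + 0.7·0.2179; P(line X) ≈ 0.8127, P(line Y) ≈ 0.0004, P(line Z) ≈ 0.1869

0.187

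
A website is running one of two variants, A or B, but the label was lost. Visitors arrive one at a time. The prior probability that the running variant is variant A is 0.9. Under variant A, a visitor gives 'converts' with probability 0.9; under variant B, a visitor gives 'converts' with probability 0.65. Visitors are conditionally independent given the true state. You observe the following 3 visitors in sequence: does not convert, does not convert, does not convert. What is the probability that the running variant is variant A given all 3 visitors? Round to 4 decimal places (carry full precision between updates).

Each posterior becomes the prior for the next update.
After 'does not convert': P(A) = 0.1·0.9000 / (0.1·0.9000 + 0.35·0.1000) ≈ 0.7200
After 'does not convert': P(A) = 0.1·0.7200 / (0.1·0.7200 + 0.35·0.2800) ≈ 0.4235
After 'does not convert': P(A) = 0.1·0.4235 / (0.1·0.4235 + 0.35·0.5765) ≈ 0.1735

0.1735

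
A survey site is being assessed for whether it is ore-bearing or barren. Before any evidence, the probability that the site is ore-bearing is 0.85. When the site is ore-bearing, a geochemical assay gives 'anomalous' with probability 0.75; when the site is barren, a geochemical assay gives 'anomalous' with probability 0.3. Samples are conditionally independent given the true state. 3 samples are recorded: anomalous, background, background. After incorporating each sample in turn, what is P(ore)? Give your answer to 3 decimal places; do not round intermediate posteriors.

0.644

After 'anomalous': P(ore) = 0.75·0.8500 / (0.75·0.8500 + 0.3·0.1500) ≈ 0.9341
After 'background': P(ore) = 0.25·0.9341 / (0.25·0.9341 + 0.7·0.0659) ≈ 0.8350
After 'background': P(ore) = 0.25·0.8350 / (0.25·0.8350 + 0.7·0.1650) ≈ 0.6437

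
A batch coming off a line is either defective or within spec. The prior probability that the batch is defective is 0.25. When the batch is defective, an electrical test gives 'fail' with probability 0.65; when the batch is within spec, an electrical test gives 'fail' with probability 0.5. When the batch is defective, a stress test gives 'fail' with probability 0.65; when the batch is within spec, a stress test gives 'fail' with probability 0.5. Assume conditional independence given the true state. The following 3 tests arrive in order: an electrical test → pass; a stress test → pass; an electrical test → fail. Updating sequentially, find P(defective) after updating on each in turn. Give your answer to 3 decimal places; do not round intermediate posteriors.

0.175

After an electrical test='pass': P(defective) = 0.35·0.2500 / (0.35·0.2500 + 0.5·0.7500) ≈ 0.1892
After a stress test='pass': P(defective) = 0.35·0.1892 / (0.35·0.1892 + 0.5·0.8108) ≈ 0.1404
After an electrical test='fail': P(defective) = 0.65·0.1404 / (0.65·0.1404 + 0.5·0.8596) ≈ 0.1751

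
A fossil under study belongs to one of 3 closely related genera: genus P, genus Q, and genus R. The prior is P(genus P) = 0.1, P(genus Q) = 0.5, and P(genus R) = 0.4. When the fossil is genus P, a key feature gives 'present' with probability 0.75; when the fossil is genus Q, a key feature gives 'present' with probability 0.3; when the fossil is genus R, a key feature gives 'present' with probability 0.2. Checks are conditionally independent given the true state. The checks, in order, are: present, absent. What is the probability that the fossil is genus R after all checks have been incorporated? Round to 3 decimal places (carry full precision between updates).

0.341

After 'present': normaliser = 0.75·0.1000 + 0.3·0.5000 + 0.2·0.4000; P(genus P) ≈ 0.2459, P(genus Q) ≈ 0.4918, P(genus R) ≈ 0.2623
After 'absent': normaliser = 0.25·0.2459 + 0.7·0.4918 + 0.8·0.2623; P(genus P) ≈ 0.0999, P(genus Q) ≈ 0.5593, P(genus R) ≈ 0.3409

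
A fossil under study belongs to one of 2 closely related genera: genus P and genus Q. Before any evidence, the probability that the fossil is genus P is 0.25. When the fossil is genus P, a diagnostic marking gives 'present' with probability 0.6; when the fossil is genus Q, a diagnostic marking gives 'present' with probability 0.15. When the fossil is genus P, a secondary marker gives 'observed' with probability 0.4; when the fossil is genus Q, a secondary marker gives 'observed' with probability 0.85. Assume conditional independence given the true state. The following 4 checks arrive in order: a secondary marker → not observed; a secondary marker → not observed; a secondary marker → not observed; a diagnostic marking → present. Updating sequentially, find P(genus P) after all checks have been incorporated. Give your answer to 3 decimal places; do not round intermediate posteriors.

After a secondary marker='not observed': P(genus P) = 0.6·0.2500 / (0.6·0.2500 + 0.15·0.7500) ≈ 0.5714
After a secondary marker='not observed': P(genus P) = 0.6·0.5714 / (0.6·0.5714 + 0.15·0.4286) ≈ 0.8421
After a secondary marker='not observed': P(genus P) = 0.6·0.8421 / (0.6·0.8421 + 0.15·0.1579) ≈ 0.9552
After a diagnostic marking='present': P(genus P) = 0.6·0.9552 / (0.6·0.9552 + 0.15·0.0448) ≈ 0.9884

0.988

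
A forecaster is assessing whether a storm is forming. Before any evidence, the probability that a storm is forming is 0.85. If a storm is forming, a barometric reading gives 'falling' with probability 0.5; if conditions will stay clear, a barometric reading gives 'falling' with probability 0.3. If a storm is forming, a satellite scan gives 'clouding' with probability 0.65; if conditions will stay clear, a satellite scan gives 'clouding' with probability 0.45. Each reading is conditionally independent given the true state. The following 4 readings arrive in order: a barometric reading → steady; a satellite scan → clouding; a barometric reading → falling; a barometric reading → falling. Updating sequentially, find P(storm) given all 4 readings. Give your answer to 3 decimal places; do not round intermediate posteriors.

0.942

Apply Bayes' rule sequentially, carrying P(storm) forward.
After a barometric reading='steady': P(storm) = 0.5·0.8500 / (0.5·0.8500 + 0.7·0.1500) ≈ 0.8019
After a satellite scan='clouding': P(storm) = 0.65·0.8019 / (0.65·0.8019 + 0.45·0.1981) ≈ 0.8539
After a barometric reading='falling': P(storm) = 0.5·0.8539 / (0.5·0.8539 + 0.3·0.1461) ≈ 0.9069
After a barometric reading='falling': P(storm) = 0.5·0.9069 / (0.5·0.9069 + 0.3·0.0931) ≈ 0.9420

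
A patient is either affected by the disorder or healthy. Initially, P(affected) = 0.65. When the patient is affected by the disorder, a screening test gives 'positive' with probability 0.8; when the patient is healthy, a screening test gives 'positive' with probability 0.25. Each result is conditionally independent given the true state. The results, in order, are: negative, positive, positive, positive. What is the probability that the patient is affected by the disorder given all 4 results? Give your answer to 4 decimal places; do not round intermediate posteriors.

0.9420

After 'negative': P(affected) = 0.2·0.6500 / (0.2·0.6500 + 0.75·0.3500) ≈ 0.3312
After 'positive': P(affected) = 0.8·0.3312 / (0.8·0.3312 + 0.25·0.6688) ≈ 0.6131
After 'positive': P(affected) = 0.8·0.6131 / (0.8·0.6131 + 0.25·0.3869) ≈ 0.8353
After 'positive': P(affected) = 0.8·0.8353 / (0.8·0.8353 + 0.25·0.1647) ≈ 0.9420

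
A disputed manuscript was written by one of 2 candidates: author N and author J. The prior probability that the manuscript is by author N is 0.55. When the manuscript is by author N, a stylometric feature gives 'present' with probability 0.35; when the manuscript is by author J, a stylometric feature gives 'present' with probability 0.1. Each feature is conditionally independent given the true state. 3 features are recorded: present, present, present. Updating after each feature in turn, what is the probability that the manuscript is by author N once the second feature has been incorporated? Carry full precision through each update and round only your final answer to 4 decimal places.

After 'present': P(author N) = 0.35·0.5500 / (0.35·0.5500 + 0.1·0.4500) ≈ 0.8105
After 'present': P(author N) = 0.35·0.8105 / (0.35·0.8105 + 0.1·0.1895) ≈ 0.9374

0.9374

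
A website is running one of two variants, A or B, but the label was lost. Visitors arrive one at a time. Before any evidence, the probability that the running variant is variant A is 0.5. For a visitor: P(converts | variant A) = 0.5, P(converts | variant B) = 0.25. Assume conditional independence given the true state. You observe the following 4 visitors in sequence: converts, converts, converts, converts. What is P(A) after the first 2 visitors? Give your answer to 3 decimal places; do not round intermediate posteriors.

0.800

Apply Bayes' rule sequentially, carrying P(A) forward.
After 'converts': P(A) = 0.5·0.5000 / (0.5·0.5000 + 0.25·0.5000) ≈ 0.6667
After 'converts': P(A) = 0.5·0.6667 / (0.5·0.6667 + 0.25·0.3333) ≈ 0.8000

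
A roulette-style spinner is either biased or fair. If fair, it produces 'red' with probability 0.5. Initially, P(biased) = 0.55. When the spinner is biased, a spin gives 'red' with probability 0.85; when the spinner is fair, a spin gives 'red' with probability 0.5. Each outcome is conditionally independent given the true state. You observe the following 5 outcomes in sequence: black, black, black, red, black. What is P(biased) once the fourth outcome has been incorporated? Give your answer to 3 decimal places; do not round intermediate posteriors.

0.053

After 'black': P(biased) = 0.15·0.5500 / (0.15·0.5500 + 0.5·0.4500) ≈ 0.2683
After 'black': P(biased) = 0.15·0.2683 / (0.15·0.2683 + 0.5·0.7317) ≈ 0.0991
After 'black': P(biased) = 0.15·0.0991 / (0.15·0.0991 + 0.5·0.9009) ≈ 0.0319
After 'red': P(biased) = 0.85·0.0319 / (0.85·0.0319 + 0.5·0.9681) ≈ 0.0531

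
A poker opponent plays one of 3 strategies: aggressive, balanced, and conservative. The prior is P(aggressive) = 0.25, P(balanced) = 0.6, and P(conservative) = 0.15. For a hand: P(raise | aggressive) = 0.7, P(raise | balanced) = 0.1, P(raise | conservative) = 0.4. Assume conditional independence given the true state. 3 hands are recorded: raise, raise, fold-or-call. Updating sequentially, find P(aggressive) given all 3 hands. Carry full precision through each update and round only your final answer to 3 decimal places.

Each posterior becomes the prior for the next update.
After 'raise': normaliser = 0.7·0.2500 + 0.1·0.6000 + 0.4·0.1500; P(aggressive) ≈ 0.5932, P(balanced) ≈ 0.2034, P(conservative) ≈ 0.2034
After 'raise': normaliser = 0.7·0.5932 + 0.1·0.2034 + 0.4·0.2034; P(aggressive) ≈ 0.8033, P(balanced) ≈ 0.0393, P(conservative) ≈ 0.1574
After 'fold-or-call': normaliser = 0.3·0.8033 + 0.9·0.0393 + 0.6·0.1574; P(aggressive) ≈ 0.6499, P(balanced) ≈ 0.0955, P(conservative) ≈ 0.2546

0.650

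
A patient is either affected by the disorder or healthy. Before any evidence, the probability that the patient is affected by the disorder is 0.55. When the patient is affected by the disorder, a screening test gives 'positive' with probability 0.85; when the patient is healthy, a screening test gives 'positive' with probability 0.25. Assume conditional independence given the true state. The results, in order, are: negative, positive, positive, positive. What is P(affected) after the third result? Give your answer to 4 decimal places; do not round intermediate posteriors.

0.7386

After 'negative': P(affected) = 0.15·0.5500 / (0.15·0.5500 + 0.75·0.4500) ≈ 0.1964
After 'positive': P(affected) = 0.85·0.1964 / (0.85·0.1964 + 0.25·0.8036) ≈ 0.4539
After 'positive': P(affected) = 0.85·0.4539 / (0.85·0.4539 + 0.25·0.5461) ≈ 0.7386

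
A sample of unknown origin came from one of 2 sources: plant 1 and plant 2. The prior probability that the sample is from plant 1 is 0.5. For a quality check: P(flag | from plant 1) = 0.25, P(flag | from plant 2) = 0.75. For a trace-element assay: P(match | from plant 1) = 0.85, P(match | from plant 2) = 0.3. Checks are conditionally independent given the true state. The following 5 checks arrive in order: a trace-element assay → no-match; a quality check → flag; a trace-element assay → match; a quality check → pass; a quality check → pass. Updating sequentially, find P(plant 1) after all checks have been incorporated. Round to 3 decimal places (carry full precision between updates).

After a trace-element assay='no-match': P(plant 1) = 0.15·0.5000 / (0.15·0.5000 + 0.7·0.5000) ≈ 0.1765
After a quality check='flag': P(plant 1) = 0.25·0.1765 / (0.25·0.1765 + 0.75·0.8235) ≈ 0.0667
After a trace-element assay='match': P(plant 1) = 0.85·0.0667 / (0.85·0.0667 + 0.3·0.9333) ≈ 0.1683
After a quality check='pass': P(plant 1) = 0.75·0.1683 / (0.75·0.1683 + 0.25·0.8317) ≈ 0.3778
After a quality check='pass': P(plant 1) = 0.75·0.3778 / (0.75·0.3778 + 0.25·0.6222) ≈ 0.6456

0.646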